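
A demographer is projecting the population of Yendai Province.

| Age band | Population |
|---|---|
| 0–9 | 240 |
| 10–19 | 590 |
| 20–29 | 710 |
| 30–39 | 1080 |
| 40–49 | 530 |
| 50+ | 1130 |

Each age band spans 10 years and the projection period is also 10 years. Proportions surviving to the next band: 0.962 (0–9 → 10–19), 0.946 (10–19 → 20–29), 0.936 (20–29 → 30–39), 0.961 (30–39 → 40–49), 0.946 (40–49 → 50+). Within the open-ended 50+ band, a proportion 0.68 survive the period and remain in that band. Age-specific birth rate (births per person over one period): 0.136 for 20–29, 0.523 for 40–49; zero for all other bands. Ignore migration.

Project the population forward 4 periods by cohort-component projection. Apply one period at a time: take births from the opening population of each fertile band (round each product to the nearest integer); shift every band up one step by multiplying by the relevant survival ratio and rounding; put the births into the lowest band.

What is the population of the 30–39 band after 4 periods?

319

Let group 1 be 0–9 through group 6 = 50+.
Period 1:
Births: 710 × 0.136 = 97  |  530 × 0.523 = 277 ⇒ total 374
Group 2: 240 × 0.962 = 231
Group 3: 590 × 0.946 = 558
Group 4: 710 × 0.936 = 665
Group 5: 1080 × 0.961 = 1038
Group 6: 530 × 0.946 + 1130 × 0.68 = 501 + 768 = 1269
End of period: [374, 231, 558, 665, 1038, 1269]
Period 2:
Births: 558 × 0.136 = 76  |  1038 × 0.523 = 543 ⇒ total 619
Group 2: 374 × 0.962 = 360
Group 3: 231 × 0.946 = 219
Group 4: 558 × 0.936 = 522
Group 5: 665 × 0.961 = 639
Group 6: 1038 × 0.946 + 1269 × 0.68 = 982 + 863 = 1845
End of period: [619, 360, 219, 522, 639, 1845]
Period 3:
Births: 219 × 0.136 = 30  |  639 × 0.523 = 334 ⇒ total 364
Group 2: 619 × 0.962 = 595
Group 3: 360 × 0.946 = 341
Group 4: 219 × 0.936 = 205
Group 5: 522 × 0.961 = 502
Group 6: 639 × 0.946 + 1845 × 0.68 = 604 + 1255 = 1859
End of period: [364, 595, 341, 205, 502, 1859]
Period 4:
Births: 341 × 0.136 = 46  |  502 × 0.523 = 263 ⇒ total 309
Group 2: 364 × 0.962 = 350
Group 3: 595 × 0.946 = 563
Group 4: 341 × 0.936 = 319
Group 5: 205 × 0.961 = 197
Group 6: 502 × 0.946 + 1859 × 0.68 = 475 + 1264 = 1739
End of period: [309, 350, 563, 319, 197, 1739]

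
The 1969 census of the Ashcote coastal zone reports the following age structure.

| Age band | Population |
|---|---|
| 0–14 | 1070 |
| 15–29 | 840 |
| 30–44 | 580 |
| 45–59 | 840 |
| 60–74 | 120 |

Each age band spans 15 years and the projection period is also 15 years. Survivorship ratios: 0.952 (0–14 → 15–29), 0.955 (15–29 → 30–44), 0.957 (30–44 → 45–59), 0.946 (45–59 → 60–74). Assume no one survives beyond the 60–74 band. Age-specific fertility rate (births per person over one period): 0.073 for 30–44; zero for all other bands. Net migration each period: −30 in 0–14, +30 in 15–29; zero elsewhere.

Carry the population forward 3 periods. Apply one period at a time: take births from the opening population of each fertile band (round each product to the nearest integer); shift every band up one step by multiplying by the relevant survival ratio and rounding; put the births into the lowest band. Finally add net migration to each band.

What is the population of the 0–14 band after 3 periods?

43

Period 1.
Births: 580 × 0.073 = 42
15–29: 1070 × 0.952 = 1019
30–44: 840 × 0.955 = 802
45–59: 580 × 0.957 = 555
60–74: 840 × 0.946 = 795
Net migration: 0–14 − 30 → 12; 15–29 + 30 → 1049
Giving 12 / 1049 / 802 / 555 / 795.
Period 2.
Births: 802 × 0.073 = 59
15–29: 12 × 0.952 = 11
30–44: 1049 × 0.955 = 1002
45–59: 802 × 0.957 = 768
60–74: 555 × 0.946 = 525
Net migration: 0–14 − 30 → 29; 15–29 + 30 → 41
Giving 29 / 41 / 1002 / 768 / 525.
Period 3.
Births: 1002 × 0.073 = 73
15–29: 29 × 0.952 = 28
30–44: 41 × 0.955 = 39
45–59: 1002 × 0.957 = 959
60–74: 768 × 0.946 = 727
Net migration: 0–14 − 30 → 43; 15–29 + 30 → 58
Giving 43 / 58 / 39 / 959 / 727.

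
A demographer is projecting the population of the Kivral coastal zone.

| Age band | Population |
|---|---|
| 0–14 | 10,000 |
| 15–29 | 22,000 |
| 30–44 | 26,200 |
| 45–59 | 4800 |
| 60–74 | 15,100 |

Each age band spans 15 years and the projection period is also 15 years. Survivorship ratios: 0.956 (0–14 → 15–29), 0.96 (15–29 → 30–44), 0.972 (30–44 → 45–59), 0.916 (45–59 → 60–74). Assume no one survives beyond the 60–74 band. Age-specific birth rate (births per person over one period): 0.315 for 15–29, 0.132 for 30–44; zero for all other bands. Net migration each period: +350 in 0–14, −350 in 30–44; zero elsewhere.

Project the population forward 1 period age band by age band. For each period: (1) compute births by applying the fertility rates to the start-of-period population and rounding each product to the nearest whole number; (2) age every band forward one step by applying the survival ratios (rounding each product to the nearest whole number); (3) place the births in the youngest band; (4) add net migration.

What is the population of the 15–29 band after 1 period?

9560

Call the groups 1 to 5, youngest first.
Period 1:
Births: 22000 × 0.315 = 6930  |  26200 × 0.132 = 3458 → total 10388
Group 2: 10000 × 0.956 = 9560
Group 3: 22000 × 0.96 = 21120
Group 4: 26200 × 0.972 = 25466
Group 5: 4800 × 0.916 = 4397
Net migration: Group 1 + 350 → 10738; Group 3 − 350 → 20770
Population now: 0–14=10738, 15–29=9560, 30–44=20770, 45–59=25466, 60–74=4397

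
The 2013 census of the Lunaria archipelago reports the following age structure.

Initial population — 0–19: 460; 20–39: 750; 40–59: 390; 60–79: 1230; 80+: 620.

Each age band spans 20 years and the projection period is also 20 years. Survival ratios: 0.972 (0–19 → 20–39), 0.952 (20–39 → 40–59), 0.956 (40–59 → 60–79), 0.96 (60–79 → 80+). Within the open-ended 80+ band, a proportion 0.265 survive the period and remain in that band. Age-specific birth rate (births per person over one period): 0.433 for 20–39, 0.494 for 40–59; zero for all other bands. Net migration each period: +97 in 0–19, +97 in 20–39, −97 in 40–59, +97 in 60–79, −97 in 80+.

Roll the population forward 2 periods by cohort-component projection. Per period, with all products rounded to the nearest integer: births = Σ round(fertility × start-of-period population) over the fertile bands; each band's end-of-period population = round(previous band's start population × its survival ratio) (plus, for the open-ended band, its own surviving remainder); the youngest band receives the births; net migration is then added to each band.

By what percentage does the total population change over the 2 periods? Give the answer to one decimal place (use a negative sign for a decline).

-9.4

(Bands numbered youngest = 1 to oldest = 5.)
[period 1]
Births: 750 * 0.433 = 325  |  390 * 0.494 = 193 → 518
Band 2: 460 * 0.972 = 447
Band 3: 750 * 0.952 = 714
Band 4: 390 * 0.956 = 373
Band 5: 1230 * 0.96 + 620 * 0.265 = 1181 + 164 = 1345
Net migration: Band 1 + 97 → 615; Band 2 + 97 → 544; Band 3 − 97 → 617; Band 4 + 97 → 470; Band 5 − 97 → 1248
End of period: [615, 544, 617, 470, 1248]
[period 2]
Births: 544 * 0.433 = 236  |  617 * 0.494 = 305 → 541
Band 2: 615 * 0.972 = 598
Band 3: 544 * 0.952 = 518
Band 4: 617 * 0.956 = 590
Band 5: 470 * 0.96 + 1248 * 0.265 = 451 + 331 = 782
Net migration: Band 1 + 97 → 638; Band 2 + 97 → 695; Band 3 − 97 → 421; Band 4 + 97 → 687; Band 5 − 97 → 685
End of period: [638, 695, 421, 687, 685]
Total: 3450 → 3126; change = -324; percentage change = -9.4%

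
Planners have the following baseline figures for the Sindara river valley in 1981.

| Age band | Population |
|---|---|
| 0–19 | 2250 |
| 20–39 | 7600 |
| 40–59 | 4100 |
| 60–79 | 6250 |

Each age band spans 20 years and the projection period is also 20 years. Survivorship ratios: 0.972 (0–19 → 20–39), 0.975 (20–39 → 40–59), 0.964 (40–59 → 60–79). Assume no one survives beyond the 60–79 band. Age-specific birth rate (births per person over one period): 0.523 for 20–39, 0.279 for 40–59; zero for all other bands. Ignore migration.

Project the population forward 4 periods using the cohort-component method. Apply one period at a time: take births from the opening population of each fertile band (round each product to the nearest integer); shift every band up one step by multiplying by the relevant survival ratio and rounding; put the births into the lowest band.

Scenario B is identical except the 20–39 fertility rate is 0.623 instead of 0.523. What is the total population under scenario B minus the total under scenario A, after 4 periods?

2478

Call the groups 1 to 4, youngest first.
— Period 1 —
Births: 7600 × 0.523 = 3975, 4100 × 0.279 = 1144 → total 5119
Group 2: 2250 × 0.972 = 2187
Group 3: 7600 × 0.975 = 7410
Group 4: 4100 × 0.964 = 3952
Giving 5119 / 2187 / 7410 / 3952.
— Period 2 —
Births: 2187 × 0.523 = 1144, 7410 × 0.279 = 2067 → total 3211
Group 2: 5119 × 0.972 = 4976
Group 3: 2187 × 0.975 = 2132
Group 4: 7410 × 0.964 = 7143
Giving 3211 / 4976 / 2132 / 7143.
— Period 3 —
Births: 4976 × 0.523 = 2602, 2132 × 0.279 = 595 → total 3197
Group 2: 3211 × 0.972 = 3121
Group 3: 4976 × 0.975 = 4852
Group 4: 2132 × 0.964 = 2055
Giving 3197 / 3121 / 4852 / 2055.
— Period 4 —
Births: 3121 × 0.523 = 1632, 4852 × 0.279 = 1354 → total 2986
Group 2: 3197 × 0.972 = 3107
Group 3: 3121 × 0.975 = 3043
Group 4: 4852 × 0.964 = 4677
Giving 2986 / 3107 / 3043 / 4677.
Scenario A total after 4 periods: 13813
Scenario B projection —
— Period 1 —
Births: 7600 × 0.623 = 4735, 4100 × 0.279 = 1144 → total 5879
Group 2: 2250 × 0.972 = 2187
Group 3: 7600 × 0.975 = 7410
Group 4: 4100 × 0.964 = 3952
Giving 5879 / 2187 / 7410 / 3952.
— Period 2 —
Births: 2187 × 0.623 = 1363, 7410 × 0.279 = 2067 → total 3430
Group 2: 5879 × 0.972 = 5714
Group 3: 2187 × 0.975 = 2132
Group 4: 7410 × 0.964 = 7143
Giving 3430 / 5714 / 2132 / 7143.
— Period 3 —
Births: 5714 × 0.623 = 3560, 2132 × 0.279 = 595 → total 4155
Group 2: 3430 × 0.972 = 3334
Group 3: 5714 × 0.975 = 5571
Group 4: 2132 × 0.964 = 2055
Giving 4155 / 3334 / 5571 / 2055.
— Period 4 —
Births: 3334 × 0.623 = 2077, 5571 × 0.279 = 1554 → total 3631
Group 2: 4155 × 0.972 = 4039
Group 3: 3334 × 0.975 = 3251
Group 4: 5571 × 0.964 = 5370
Giving 3631 / 4039 / 3251 / 5370.
Scenario B total after 4 periods: 16291
Difference B − A = 16291 − 13813 = 2478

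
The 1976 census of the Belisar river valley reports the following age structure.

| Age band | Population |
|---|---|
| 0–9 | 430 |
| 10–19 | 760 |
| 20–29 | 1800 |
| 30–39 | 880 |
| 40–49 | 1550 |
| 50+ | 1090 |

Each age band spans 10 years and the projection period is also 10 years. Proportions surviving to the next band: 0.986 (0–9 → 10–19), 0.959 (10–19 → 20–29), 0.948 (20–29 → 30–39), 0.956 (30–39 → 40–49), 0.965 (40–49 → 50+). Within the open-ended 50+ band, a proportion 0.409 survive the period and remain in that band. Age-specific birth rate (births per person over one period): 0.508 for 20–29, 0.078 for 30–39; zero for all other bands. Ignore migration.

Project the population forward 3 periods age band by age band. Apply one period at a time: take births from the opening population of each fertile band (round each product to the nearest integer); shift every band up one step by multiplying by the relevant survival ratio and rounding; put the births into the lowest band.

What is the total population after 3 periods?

Numbering the bands 1..6 from youngest to oldest:
— Period 1 —
Births: 1800 × 0.508 = 914 ; 880 × 0.078 = 69 → 983
Band 2: 430 × 0.986 = 424
Band 3: 760 × 0.959 = 729
Band 4: 1800 × 0.948 = 1706
Band 5: 880 × 0.956 = 841
Band 6: 1550 × 0.965 + 1090 × 0.409 = 1496 + 446 = 1942
End of period: [983, 424, 729, 1706, 841, 1942]
— Period 2 —
Births: 729 × 0.508 = 370 ; 1706 × 0.078 = 133 → 503
Band 2: 983 × 0.986 = 969
Band 3: 424 × 0.959 = 407
Band 4: 729 × 0.948 = 691
Band 5: 1706 × 0.956 = 1631
Band 6: 841 × 0.965 + 1942 × 0.409 = 812 + 794 = 1606
End of period: [503, 969, 407, 691, 1631, 1606]
— Period 3 —
Births: 407 × 0.508 = 207 ; 691 × 0.078 = 54 → 261
Band 2: 503 × 0.986 = 496
Band 3: 969 × 0.959 = 929
Band 4: 407 × 0.948 = 386
Band 5: 691 × 0.956 = 661
Band 6: 1631 × 0.965 + 1606 × 0.409 = 1574 + 657 = 2231
End of period: [261, 496, 929, 386, 661, 2231]
Total after period 3: 261 + 496 + 929 + 386 + 661 + 2231 = 4964

4964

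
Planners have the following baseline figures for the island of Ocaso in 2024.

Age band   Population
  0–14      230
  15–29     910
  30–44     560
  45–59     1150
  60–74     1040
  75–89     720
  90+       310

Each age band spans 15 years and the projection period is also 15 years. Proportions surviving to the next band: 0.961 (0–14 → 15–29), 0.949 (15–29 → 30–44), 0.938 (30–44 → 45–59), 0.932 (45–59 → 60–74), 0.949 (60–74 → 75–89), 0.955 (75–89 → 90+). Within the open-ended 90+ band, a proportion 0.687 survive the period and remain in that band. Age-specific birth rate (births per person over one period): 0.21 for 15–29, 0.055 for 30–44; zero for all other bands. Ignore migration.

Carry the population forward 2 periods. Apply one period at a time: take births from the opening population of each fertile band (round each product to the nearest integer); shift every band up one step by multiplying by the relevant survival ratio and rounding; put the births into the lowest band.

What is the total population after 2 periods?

Period 1:
Births: 910 × 0.21 = 191, 560 × 0.055 = 31 ⇒ total 222
15–29: 230 × 0.961 = 221
30–44: 910 × 0.949 = 864
45–59: 560 × 0.938 = 525
60–74: 1150 × 0.932 = 1072
75–89: 1040 × 0.949 = 987
90+: 720 × 0.955 + 310 × 0.687 = 688 + 213 = 901
Population now: 0–14=222, 15–29=221, 30–44=864, 45–59=525, 60–74=1072, 75–89=987, 90+=901
Period 2:
Births: 221 × 0.21 = 46, 864 × 0.055 = 48 ⇒ total 94
15–29: 222 × 0.961 = 213
30–44: 221 × 0.949 = 210
45–59: 864 × 0.938 = 810
60–74: 525 × 0.932 = 489
75–89: 1072 × 0.949 = 1017
90+: 987 × 0.955 + 901 × 0.687 = 943 + 619 = 1562
Population now: 0–14=94, 15–29=213, 30–44=210, 45–59=810, 60–74=489, 75–89=1017, 90+=1562
Total after period 2: 94 + 213 + 210 + 810 + 489 + 1017 + 1562 = 4395

4395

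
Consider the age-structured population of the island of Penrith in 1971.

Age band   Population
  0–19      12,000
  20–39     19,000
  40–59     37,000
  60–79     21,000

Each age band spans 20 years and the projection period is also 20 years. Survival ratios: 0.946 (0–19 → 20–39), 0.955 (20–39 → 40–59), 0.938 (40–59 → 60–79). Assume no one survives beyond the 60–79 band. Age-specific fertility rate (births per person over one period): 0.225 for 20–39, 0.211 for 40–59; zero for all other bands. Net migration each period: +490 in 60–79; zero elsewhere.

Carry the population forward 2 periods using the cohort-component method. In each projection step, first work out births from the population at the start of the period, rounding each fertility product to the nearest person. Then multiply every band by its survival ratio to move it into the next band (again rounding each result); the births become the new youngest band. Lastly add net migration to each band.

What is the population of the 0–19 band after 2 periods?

Call the groups 1 to 4, youngest first.
[period 1]
Births: 19000 × 0.225 = 4275, 37000 × 0.211 = 7807 — total 12082
Group 2: 12000 × 0.946 = 11352
Group 3: 19000 × 0.955 = 18145
Group 4: 37000 × 0.938 = 34706
Net migration: Group 4 + 490 → 35196
End of period: [12082, 11352, 18145, 35196]
[period 2]
Births: 11352 × 0.225 = 2554, 18145 × 0.211 = 3829 — total 6383
Group 2: 12082 × 0.946 = 11430
Group 3: 11352 × 0.955 = 10841
Group 4: 18145 × 0.938 = 17020
Net migration: Group 4 + 490 → 17510
End of period: [6383, 11430, 10841, 17510]

6383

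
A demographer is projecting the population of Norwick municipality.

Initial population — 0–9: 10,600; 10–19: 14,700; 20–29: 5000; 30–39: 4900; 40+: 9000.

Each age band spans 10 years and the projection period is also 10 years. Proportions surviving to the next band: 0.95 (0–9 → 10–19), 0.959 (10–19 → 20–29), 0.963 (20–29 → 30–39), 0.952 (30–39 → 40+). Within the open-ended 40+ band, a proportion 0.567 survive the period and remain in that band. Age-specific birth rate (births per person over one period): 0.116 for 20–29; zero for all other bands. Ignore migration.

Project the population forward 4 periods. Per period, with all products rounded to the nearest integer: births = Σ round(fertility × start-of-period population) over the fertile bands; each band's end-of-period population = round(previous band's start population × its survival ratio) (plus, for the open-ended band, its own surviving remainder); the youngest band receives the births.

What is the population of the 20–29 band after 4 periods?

Numbering the bands 1..5 from youngest to oldest:
Period 1:
Births: 5000 * 0.116 = 580
Band 2: 10600 * 0.95 = 10070
Band 3: 14700 * 0.959 = 14097
Band 4: 5000 * 0.963 = 4815
Band 5: 4900 * 0.952 + 9000 * 0.567 = 4665 + 5103 = 9768
End of period: [580, 10070, 14097, 4815, 9768]
Period 2:
Births: 14097 * 0.116 = 1635
Band 2: 580 * 0.95 = 551
Band 3: 10070 * 0.959 = 9657
Band 4: 14097 * 0.963 = 13575
Band 5: 4815 * 0.952 + 9768 * 0.567 = 4584 + 5538 = 10122
End of period: [1635, 551, 9657, 13575, 10122]
Period 3:
Births: 9657 * 0.116 = 1120
Band 2: 1635 * 0.95 = 1553
Band 3: 551 * 0.959 = 528
Band 4: 9657 * 0.963 = 9300
Band 5: 13575 * 0.952 + 10122 * 0.567 = 12923 + 5739 = 18662
End of period: [1120, 1553, 528, 9300, 18662]
Period 4:
Births: 528 * 0.116 = 61
Band 2: 1120 * 0.95 = 1064
Band 3: 1553 * 0.959 = 1489
Band 4: 528 * 0.963 = 508
Band 5: 9300 * 0.952 + 18662 * 0.567 = 8854 + 10581 = 19435
End of period: [61, 1064, 1489, 508, 19435]

1489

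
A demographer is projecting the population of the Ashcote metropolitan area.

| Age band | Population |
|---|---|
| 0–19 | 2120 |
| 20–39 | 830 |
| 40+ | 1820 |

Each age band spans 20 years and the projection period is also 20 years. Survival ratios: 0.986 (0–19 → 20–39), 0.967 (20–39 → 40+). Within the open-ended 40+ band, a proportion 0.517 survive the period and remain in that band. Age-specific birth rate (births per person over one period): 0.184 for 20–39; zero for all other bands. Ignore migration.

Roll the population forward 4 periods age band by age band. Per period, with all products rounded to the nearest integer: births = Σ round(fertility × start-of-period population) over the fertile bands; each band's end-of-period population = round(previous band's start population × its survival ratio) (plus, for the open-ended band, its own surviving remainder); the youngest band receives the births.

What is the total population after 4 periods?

1322

Call the groups 1 to 3, youngest first.
Period 1:
Births: 830 × 0.184 = 153
Group 2: 2120 × 0.986 = 2090
Group 3: 830 × 0.967 + 1820 × 0.517 = 803 + 941 = 1744
Giving 153 / 2090 / 1744.
Period 2:
Births: 2090 × 0.184 = 385
Group 2: 153 × 0.986 = 151
Group 3: 2090 × 0.967 + 1744 × 0.517 = 2021 + 902 = 2923
Giving 385 / 151 / 2923.
Period 3:
Births: 151 × 0.184 = 28
Group 2: 385 × 0.986 = 380
Group 3: 151 × 0.967 + 2923 × 0.517 = 146 + 1511 = 1657
Giving 28 / 380 / 1657.
Period 4:
Births: 380 × 0.184 = 70
Group 2: 28 × 0.986 = 28
Group 3: 380 × 0.967 + 1657 × 0.517 = 367 + 857 = 1224
Giving 70 / 28 / 1224.
Total after period 4: 70 + 28 + 1224 = 1322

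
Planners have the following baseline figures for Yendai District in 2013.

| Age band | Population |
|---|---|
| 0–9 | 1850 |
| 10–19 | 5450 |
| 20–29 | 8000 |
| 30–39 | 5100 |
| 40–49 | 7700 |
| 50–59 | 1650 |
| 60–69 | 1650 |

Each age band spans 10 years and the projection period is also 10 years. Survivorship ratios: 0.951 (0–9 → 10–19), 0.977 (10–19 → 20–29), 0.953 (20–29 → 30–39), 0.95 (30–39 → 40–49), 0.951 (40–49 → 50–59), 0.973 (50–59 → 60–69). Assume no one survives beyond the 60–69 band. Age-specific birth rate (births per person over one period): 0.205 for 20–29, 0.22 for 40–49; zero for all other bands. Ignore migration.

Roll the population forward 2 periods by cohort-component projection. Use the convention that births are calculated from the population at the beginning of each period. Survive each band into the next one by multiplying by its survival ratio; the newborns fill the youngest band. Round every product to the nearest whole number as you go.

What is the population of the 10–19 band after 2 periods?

— Period 1 —
Births: 8000 × 0.205 = 1640, 7700 × 0.22 = 1694 ⇒ total 3334
10–19: 1850 × 0.951 = 1759
20–29: 5450 × 0.977 = 5325
30–39: 8000 × 0.953 = 7624
40–49: 5100 × 0.95 = 4845
50–59: 7700 × 0.951 = 7323
60–69: 1650 × 0.973 = 1605
Giving 3334 / 1759 / 5325 / 7624 / 4845 / 7323 / 1605.
— Period 2 —
Births: 5325 × 0.205 = 1092, 4845 × 0.22 = 1066 ⇒ total 2158
10–19: 3334 × 0.951 = 3171
20–29: 1759 × 0.977 = 1719
30–39: 5325 × 0.953 = 5075
40–49: 7624 × 0.95 = 7243
50–59: 4845 × 0.951 = 4608
60–69: 7323 × 0.973 = 7125
Giving 2158 / 3171 / 1719 / 5075 / 7243 / 4608 / 7125.

3171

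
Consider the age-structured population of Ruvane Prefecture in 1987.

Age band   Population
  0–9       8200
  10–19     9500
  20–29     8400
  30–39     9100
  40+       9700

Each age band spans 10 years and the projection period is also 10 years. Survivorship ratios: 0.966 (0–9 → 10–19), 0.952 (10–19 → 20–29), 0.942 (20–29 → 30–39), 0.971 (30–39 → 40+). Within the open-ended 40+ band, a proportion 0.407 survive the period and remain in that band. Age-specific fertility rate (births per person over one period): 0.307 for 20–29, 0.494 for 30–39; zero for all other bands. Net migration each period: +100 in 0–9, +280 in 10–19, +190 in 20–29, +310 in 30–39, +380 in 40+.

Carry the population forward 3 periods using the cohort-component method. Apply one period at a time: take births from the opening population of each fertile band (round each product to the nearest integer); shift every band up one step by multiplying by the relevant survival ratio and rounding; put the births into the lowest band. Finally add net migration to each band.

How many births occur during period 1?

7074

Period 1:
Births: 8400 × 0.307 = 2579  |  9100 × 0.494 = 4495 → 7074
10–19: 8200 × 0.966 = 7921
20–29: 9500 × 0.952 = 9044
30–39: 8400 × 0.942 = 7913
40+: 9100 × 0.971 + 9700 × 0.407 = 8836 + 3948 = 12784
Net migration: 0–9 + 100 → 7174; 10–19 + 280 → 8201; 20–29 + 190 → 9234; 30–39 + 310 → 8223; 40+ + 380 → 13164
→ [7174, 8201, 9234, 8223, 13164]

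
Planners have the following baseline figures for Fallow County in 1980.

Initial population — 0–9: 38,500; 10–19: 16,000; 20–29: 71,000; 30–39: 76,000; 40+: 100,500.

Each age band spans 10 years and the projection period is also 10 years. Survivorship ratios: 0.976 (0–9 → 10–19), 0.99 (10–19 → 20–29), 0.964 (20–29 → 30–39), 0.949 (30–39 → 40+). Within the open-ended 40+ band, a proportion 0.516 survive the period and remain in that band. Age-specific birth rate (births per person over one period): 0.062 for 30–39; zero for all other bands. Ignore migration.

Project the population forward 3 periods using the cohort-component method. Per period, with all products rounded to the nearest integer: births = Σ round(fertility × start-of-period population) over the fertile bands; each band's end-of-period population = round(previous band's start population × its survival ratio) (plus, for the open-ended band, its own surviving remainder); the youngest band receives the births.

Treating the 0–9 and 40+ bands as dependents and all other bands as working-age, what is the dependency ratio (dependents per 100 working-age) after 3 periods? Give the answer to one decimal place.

Period 1.
Births: 76000 * 0.062 = 4712
10–19: 38500 * 0.976 = 37576
20–29: 16000 * 0.99 = 15840
30–39: 71000 * 0.964 = 68444
40+: 76000 * 0.949 + 100500 * 0.516 = 72124 + 51858 = 123982
End of period: [4712, 37576, 15840, 68444, 123982]
Period 2.
Births: 68444 * 0.062 = 4244
10–19: 4712 * 0.976 = 4599
20–29: 37576 * 0.99 = 37200
30–39: 15840 * 0.964 = 15270
40+: 68444 * 0.949 + 123982 * 0.516 = 64953 + 63975 = 128928
End of period: [4244, 4599, 37200, 15270, 128928]
Period 3.
Births: 15270 * 0.062 = 947
10–19: 4244 * 0.976 = 4142
20–29: 4599 * 0.99 = 4553
30–39: 37200 * 0.964 = 35861
40+: 15270 * 0.949 + 128928 * 0.516 = 14491 + 66527 = 81018
End of period: [947, 4142, 4553, 35861, 81018]
Dependents (band 0–9 + band 40+) = 947 + 81018 = 81965; working-age = 44556; ratio = 81965/44556 × 100 = 184.0

184.0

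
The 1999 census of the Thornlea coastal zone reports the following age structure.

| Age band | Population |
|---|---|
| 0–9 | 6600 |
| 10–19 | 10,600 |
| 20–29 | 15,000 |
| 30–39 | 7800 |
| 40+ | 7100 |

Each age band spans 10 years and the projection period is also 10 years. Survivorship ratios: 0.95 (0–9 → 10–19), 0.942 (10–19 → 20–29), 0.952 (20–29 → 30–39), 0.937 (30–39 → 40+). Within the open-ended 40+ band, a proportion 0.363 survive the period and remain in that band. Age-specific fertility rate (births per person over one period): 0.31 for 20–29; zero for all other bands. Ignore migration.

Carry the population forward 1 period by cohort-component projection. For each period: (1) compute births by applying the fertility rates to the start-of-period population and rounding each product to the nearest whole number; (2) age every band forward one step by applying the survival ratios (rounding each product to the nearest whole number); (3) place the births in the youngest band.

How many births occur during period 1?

Numbering the bands 1..5 from youngest to oldest:
Period 1.
Births: 15000 × 0.31 = 4650
Band 2: 6600 × 0.95 = 6270
Band 3: 10600 × 0.942 = 9985
Band 4: 15000 × 0.952 = 14280
Band 5: 7800 × 0.937 + 7100 × 0.363 = 7309 + 2577 = 9886
Giving 4650 / 6270 / 9985 / 14280 / 9886.

4650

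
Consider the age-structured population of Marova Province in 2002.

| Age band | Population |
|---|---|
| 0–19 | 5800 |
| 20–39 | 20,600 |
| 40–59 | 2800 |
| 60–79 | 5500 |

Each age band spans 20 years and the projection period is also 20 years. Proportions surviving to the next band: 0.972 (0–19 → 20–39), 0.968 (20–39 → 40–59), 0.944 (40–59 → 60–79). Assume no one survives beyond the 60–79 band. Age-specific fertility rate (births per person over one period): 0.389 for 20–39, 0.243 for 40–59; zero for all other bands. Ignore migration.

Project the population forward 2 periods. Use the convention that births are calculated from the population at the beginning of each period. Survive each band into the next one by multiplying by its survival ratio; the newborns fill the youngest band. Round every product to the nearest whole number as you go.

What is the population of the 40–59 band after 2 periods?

Period 1.
Births: 20600 × 0.389 = 8013, 2800 × 0.243 = 680 → total 8693
20–39: 5800 × 0.972 = 5638
40–59: 20600 × 0.968 = 19941
60–79: 2800 × 0.944 = 2643
End of period: [8693, 5638, 19941, 2643]
Period 2.
Births: 5638 × 0.389 = 2193, 19941 × 0.243 = 4846 → total 7039
20–39: 8693 × 0.972 = 8450
40–59: 5638 × 0.968 = 5458
60–79: 19941 × 0.944 = 18824
End of period: [7039, 8450, 5458, 18824]

5458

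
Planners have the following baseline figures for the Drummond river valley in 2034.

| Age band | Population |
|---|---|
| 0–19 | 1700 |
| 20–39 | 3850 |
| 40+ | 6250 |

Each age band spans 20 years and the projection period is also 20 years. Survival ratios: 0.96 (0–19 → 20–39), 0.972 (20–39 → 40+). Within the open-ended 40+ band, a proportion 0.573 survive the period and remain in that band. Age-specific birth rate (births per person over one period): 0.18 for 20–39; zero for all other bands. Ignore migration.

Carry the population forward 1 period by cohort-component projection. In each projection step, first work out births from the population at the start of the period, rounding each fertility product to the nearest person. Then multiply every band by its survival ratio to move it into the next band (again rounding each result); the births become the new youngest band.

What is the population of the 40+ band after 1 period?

Period 1.
Births: 3850 × 0.18 = 693
20–39: 1700 × 0.96 = 1632
40+: 3850 × 0.972 + 6250 × 0.573 = 3742 + 3581 = 7323
Giving 693 / 1632 / 7323.

7323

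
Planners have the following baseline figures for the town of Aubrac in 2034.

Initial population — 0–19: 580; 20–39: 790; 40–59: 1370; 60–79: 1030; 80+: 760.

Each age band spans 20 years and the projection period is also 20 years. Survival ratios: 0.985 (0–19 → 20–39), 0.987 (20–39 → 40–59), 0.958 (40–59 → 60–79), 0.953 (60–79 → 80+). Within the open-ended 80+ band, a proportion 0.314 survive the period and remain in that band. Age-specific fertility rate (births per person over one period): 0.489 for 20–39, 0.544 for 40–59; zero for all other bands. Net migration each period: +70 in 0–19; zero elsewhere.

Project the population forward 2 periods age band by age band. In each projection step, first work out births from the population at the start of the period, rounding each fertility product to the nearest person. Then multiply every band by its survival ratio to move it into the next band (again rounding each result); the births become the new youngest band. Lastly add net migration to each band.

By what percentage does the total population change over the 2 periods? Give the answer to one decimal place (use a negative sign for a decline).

(Bands numbered youngest = 1 to oldest = 5.)
Period 1:
Births: 790 × 0.489 = 386  |  1370 × 0.544 = 745 ⇒ total 1131
Band 2: 580 × 0.985 = 571
Band 3: 790 × 0.987 = 780
Band 4: 1370 × 0.958 = 1312
Band 5: 1030 × 0.953 + 760 × 0.314 = 982 + 239 = 1221
Net migration: Band 1 + 70 → 1201
Giving 1201 / 571 / 780 / 1312 / 1221.
Period 2:
Births: 571 × 0.489 = 279  |  780 × 0.544 = 424 ⇒ total 703
Band 2: 1201 × 0.985 = 1183
Band 3: 571 × 0.987 = 564
Band 4: 780 × 0.958 = 747
Band 5: 1312 × 0.953 + 1221 × 0.314 = 1250 + 383 = 1633
Net migration: Band 1 + 70 → 773
Giving 773 / 1183 / 564 / 747 / 1633.
Total: 4530 → 4900; change = 370; percentage change = 8.2%

8.2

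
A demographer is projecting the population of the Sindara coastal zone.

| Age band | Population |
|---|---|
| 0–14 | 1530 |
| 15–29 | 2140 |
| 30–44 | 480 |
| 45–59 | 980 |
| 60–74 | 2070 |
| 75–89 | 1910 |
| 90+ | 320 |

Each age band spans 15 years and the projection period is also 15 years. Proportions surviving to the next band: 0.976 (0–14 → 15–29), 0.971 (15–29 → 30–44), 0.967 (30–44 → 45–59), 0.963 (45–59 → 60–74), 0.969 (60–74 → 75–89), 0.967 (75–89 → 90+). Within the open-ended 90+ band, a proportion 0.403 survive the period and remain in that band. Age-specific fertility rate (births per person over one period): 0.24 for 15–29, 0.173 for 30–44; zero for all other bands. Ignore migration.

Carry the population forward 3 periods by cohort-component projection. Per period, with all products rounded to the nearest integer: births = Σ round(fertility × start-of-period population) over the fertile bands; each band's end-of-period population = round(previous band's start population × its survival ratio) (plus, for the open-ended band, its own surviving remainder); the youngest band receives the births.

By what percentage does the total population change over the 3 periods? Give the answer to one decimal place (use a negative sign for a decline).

-21.4

Period 1.
Births: 2140 × 0.24 = 514 ; 480 × 0.173 = 83 ⇒ total 597
15–29: 1530 × 0.976 = 1493
30–44: 2140 × 0.971 = 2078
45–59: 480 × 0.967 = 464
60–74: 980 × 0.963 = 944
75–89: 2070 × 0.969 = 2006
90+: 1910 × 0.967 + 320 × 0.403 = 1847 + 129 = 1976
Giving 597 / 1493 / 2078 / 464 / 944 / 2006 / 1976.
Period 2.
Births: 1493 × 0.24 = 358 ; 2078 × 0.173 = 359 ⇒ total 717
15–29: 597 × 0.976 = 583
30–44: 1493 × 0.971 = 1450
45–59: 2078 × 0.967 = 2009
60–74: 464 × 0.963 = 447
75–89: 944 × 0.969 = 915
90+: 2006 × 0.967 + 1976 × 0.403 = 1940 + 796 = 2736
Giving 717 / 583 / 1450 / 2009 / 447 / 915 / 2736.
Period 3.
Births: 583 × 0.24 = 140 ; 1450 × 0.173 = 251 ⇒ total 391
15–29: 717 × 0.976 = 700
30–44: 583 × 0.971 = 566
45–59: 1450 × 0.967 = 1402
60–74: 2009 × 0.963 = 1935
75–89: 447 × 0.969 = 433
90+: 915 × 0.967 + 2736 × 0.403 = 885 + 1103 = 1988
Giving 391 / 700 / 566 / 1402 / 1935 / 433 / 1988.
Total: 9430 → 7415; change = -2015; percentage change = -21.4%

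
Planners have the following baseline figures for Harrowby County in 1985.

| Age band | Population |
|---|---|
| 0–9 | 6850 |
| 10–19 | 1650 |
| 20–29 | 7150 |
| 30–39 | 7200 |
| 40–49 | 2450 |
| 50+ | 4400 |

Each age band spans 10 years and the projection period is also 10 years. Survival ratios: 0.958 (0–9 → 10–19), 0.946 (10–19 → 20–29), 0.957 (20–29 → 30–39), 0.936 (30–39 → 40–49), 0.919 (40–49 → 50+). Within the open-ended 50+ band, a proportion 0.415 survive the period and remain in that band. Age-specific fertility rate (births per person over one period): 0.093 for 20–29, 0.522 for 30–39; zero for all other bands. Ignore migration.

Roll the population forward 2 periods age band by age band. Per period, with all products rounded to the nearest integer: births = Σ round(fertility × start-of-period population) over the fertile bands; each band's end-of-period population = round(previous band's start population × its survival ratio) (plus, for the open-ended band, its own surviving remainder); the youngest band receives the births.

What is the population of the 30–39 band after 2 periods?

Period 1.
Births: 7150 × 0.093 = 665 ; 7200 × 0.522 = 3758 → 4423
10–19: 6850 × 0.958 = 6562
20–29: 1650 × 0.946 = 1561
30–39: 7150 × 0.957 = 6843
40–49: 7200 × 0.936 = 6739
50+: 2450 × 0.919 + 4400 × 0.415 = 2252 + 1826 = 4078
Giving 4423 / 6562 / 1561 / 6843 / 6739 / 4078.
Period 2.
Births: 1561 × 0.093 = 145 ; 6843 × 0.522 = 3572 → 3717
10–19: 4423 × 0.958 = 4237
20–29: 6562 × 0.946 = 6208
30–39: 1561 × 0.957 = 1494
40–49: 6843 × 0.936 = 6405
50+: 6739 × 0.919 + 4078 × 0.415 = 6193 + 1692 = 7885
Giving 3717 / 4237 / 6208 / 1494 / 6405 / 7885.

1494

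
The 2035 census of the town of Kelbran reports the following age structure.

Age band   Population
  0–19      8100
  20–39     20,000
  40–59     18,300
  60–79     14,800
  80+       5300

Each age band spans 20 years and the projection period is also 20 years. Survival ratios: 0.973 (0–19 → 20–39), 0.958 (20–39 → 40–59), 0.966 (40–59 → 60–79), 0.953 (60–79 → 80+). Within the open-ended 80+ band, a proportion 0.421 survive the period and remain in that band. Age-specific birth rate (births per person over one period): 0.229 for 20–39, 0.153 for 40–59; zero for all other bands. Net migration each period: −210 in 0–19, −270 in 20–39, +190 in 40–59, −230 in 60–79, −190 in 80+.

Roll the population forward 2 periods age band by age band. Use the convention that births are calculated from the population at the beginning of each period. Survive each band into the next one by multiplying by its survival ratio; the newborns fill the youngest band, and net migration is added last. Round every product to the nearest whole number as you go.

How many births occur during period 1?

7380

Numbering the bands 1..5 from youngest to oldest:
[period 1]
Births: 20000 × 0.229 = 4580  |  18300 × 0.153 = 2800 → 7380
Band 2: 8100 × 0.973 = 7881
Band 3: 20000 × 0.958 = 19160
Band 4: 18300 × 0.966 = 17678
Band 5: 14800 × 0.953 + 5300 × 0.421 = 14104 + 2231 = 16335
Net migration: Band 1 − 210 → 7170; Band 2 − 270 → 7611; Band 3 + 190 → 19350; Band 4 − 230 → 17448; Band 5 − 190 → 16145
End of period: [7170, 7611, 19350, 17448, 16145]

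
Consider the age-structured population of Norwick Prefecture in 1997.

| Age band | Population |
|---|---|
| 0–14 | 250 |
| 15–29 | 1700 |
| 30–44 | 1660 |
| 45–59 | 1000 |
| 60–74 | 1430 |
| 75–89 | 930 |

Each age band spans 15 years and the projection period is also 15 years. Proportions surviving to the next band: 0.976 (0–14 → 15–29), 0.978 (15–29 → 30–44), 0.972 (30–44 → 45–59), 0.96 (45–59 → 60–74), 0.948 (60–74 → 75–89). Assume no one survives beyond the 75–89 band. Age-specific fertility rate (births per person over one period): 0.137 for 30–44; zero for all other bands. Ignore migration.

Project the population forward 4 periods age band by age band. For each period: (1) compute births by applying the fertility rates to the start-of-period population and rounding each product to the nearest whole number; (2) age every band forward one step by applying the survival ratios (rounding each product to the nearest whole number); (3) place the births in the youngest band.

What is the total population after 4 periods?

2184

Let band 1 be 0–14 through band 6 = 75–89.
Period 1:
Births: 1660 × 0.137 = 227
Band 2: 250 × 0.976 = 244
Band 3: 1700 × 0.978 = 1663
Band 4: 1660 × 0.972 = 1614
Band 5: 1000 × 0.96 = 960
Band 6: 1430 × 0.948 = 1356
End of period: [227, 244, 1663, 1614, 960, 1356]
Period 2:
Births: 1663 × 0.137 = 228
Band 2: 227 × 0.976 = 222
Band 3: 244 × 0.978 = 239
Band 4: 1663 × 0.972 = 1616
Band 5: 1614 × 0.96 = 1549
Band 6: 960 × 0.948 = 910
End of period: [228, 222, 239, 1616, 1549, 910]
Period 3:
Births: 239 × 0.137 = 33
Band 2: 228 × 0.976 = 223
Band 3: 222 × 0.978 = 217
Band 4: 239 × 0.972 = 232
Band 5: 1616 × 0.96 = 1551
Band 6: 1549 × 0.948 = 1468
End of period: [33, 223, 217, 232, 1551, 1468]
Period 4:
Births: 217 × 0.137 = 30
Band 2: 33 × 0.976 = 32
Band 3: 223 × 0.978 = 218
Band 4: 217 × 0.972 = 211
Band 5: 232 × 0.96 = 223
Band 6: 1551 × 0.948 = 1470
End of period: [30, 32, 218, 211, 223, 1470]
Total after period 4: 30 + 32 + 218 + 211 + 223 + 1470 = 2184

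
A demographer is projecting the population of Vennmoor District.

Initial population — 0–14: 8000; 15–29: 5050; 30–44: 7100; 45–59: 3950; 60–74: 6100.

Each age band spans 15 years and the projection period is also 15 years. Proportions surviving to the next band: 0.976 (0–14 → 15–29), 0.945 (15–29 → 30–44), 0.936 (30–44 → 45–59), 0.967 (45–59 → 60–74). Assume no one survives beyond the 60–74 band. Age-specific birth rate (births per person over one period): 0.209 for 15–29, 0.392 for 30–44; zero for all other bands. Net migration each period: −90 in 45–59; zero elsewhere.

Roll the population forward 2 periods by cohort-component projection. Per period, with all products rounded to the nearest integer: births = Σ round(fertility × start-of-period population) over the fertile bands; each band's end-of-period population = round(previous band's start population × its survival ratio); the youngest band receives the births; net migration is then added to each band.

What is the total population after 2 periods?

Let group 1 be 0–14 through group 5 = 60–74.
After projecting period 1:
Births: 5050 * 0.209 = 1055, 7100 * 0.392 = 2783 → 3838
Group 2: 8000 * 0.976 = 7808
Group 3: 5050 * 0.945 = 4772
Group 4: 7100 * 0.936 = 6646
Group 5: 3950 * 0.967 = 3820
Net migration: Group 4 − 90 → 6556
Giving 3838 / 7808 / 4772 / 6556 / 3820.
After projecting period 2:
Births: 7808 * 0.209 = 1632, 4772 * 0.392 = 1871 → 3503
Group 2: 3838 * 0.976 = 3746
Group 3: 7808 * 0.945 = 7379
Group 4: 4772 * 0.936 = 4467
Group 5: 6556 * 0.967 = 6340
Net migration: Group 4 − 90 → 4377
Giving 3503 / 3746 / 7379 / 4377 / 6340.
Total after period 2: 3503 + 3746 + 7379 + 4377 + 6340 = 25345

25345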